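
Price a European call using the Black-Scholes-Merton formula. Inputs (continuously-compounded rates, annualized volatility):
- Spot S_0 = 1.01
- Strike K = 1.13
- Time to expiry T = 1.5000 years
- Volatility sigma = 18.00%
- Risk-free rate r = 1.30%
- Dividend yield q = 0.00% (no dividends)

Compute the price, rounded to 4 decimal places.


d1 = (ln(S/K) + (r - q + 0.5*sigma^2) * T) / (sigma * sqrt(T)) = -0.31057399
d2 = d1 - sigma * sqrt(T) = -0.53102807
exp(-rT) = 0.98068890; exp(-qT) = 1.00000000
C = S_0 * exp(-qT) * N(d1) - K * exp(-rT) * N(d2)
N(d1) = 0.37806225; N(d2) = 0.29769967
C = 1.0100 * 1.00000000 * 0.37806225 - 1.1300 * 0.98068890 * 0.29769967 = 0.0519

Answer: Price = 0.0519


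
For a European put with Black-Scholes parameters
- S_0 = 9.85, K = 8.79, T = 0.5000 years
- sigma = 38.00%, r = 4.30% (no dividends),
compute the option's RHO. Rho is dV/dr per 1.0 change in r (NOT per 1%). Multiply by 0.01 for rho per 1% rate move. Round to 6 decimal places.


Answer: Rho = -1.530981

Derivation:
d1 = 0.6380959263; d2 = 0.3693953495
phi(d1) = 0.3254580388; exp(-qT) = 1.0000000000; exp(-rT) = 0.9787294775
N(-d2) = 0.3559165319
Rho = -K*T*exp(-rT)*N(-d2) = -8.7900 * 0.5000 * 0.9787294775 * 0.3559165319 = -1.530981


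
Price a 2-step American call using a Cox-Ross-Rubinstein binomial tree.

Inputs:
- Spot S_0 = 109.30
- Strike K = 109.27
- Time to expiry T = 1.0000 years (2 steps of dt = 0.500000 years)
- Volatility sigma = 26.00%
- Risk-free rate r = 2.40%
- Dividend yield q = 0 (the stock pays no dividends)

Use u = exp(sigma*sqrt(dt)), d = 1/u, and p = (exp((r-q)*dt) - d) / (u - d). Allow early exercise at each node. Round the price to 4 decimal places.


dt = T/N = 0.500000
u = exp(sigma*sqrt(dt)) = 1.201833; d = 1/u = 0.832062
p = (exp((r-q)*dt) - d) / (u - d) = 0.486815
Discount per step: exp(-r*dt) = 0.988072
Stock lattice S(k, i) with i counting down-moves:
  k=0: S(0,0) = 109.3000
  k=1: S(1,0) = 131.3603; S(1,1) = 90.9444
  k=2: S(2,0) = 157.8732; S(2,1) = 109.3000; S(2,2) = 75.6714
Terminal payoffs V(N, i) = max(S_T - K, 0):
  V(2,0) = 48.603159; V(2,1) = 0.030000; V(2,2) = 0.000000
Backward induction: V(k, i) = exp(-r*dt) * [p * V(k+1, i) + (1-p) * V(k+1, i+1)]; then take max(V_cont, immediate exercise) for American.
  V(1,0) = exp(-r*dt) * [p*48.603159 + (1-p)*0.030000] = 23.393734; exercise = 22.090330; V(1,0) = max -> 23.393734
  V(1,1) = exp(-r*dt) * [p*0.030000 + (1-p)*0.000000] = 0.014430; exercise = 0.000000; V(1,1) = max -> 0.014430
  V(0,0) = exp(-r*dt) * [p*23.393734 + (1-p)*0.014430] = 11.259897; exercise = 0.030000; V(0,0) = max -> 11.259897

Answer: Price = V(0,0) = 11.2599


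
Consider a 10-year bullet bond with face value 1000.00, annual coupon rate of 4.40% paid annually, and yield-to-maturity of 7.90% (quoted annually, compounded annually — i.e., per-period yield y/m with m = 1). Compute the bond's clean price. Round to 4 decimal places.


Coupon per period c = face * coupon_rate / m = 44.000000
Periods per year m = 1; per-period yield y/m = 0.079000
Number of cashflows N = 10
Cashflows (t years, CF_t, discount factor 1/(1+y/m)^(m*t), PV):
  t = 1.0000: CF_t = 44.000000, DF = 0.926784, PV = 40.778499
  t = 2.0000: CF_t = 44.000000, DF = 0.858929, PV = 37.792862
  t = 3.0000: CF_t = 44.000000, DF = 0.796041, PV = 35.025822
  t = 4.0000: CF_t = 44.000000, DF = 0.737758, PV = 32.461374
  t = 5.0000: CF_t = 44.000000, DF = 0.683743, PV = 30.084684
  t = 6.0000: CF_t = 44.000000, DF = 0.633682, PV = 27.882005
  t = 7.0000: CF_t = 44.000000, DF = 0.587286, PV = 25.840598
  t = 8.0000: CF_t = 44.000000, DF = 0.544288, PV = 23.948655
  t = 9.0000: CF_t = 44.000000, DF = 0.504437, PV = 22.195231
  t = 10.0000: CF_t = 1044.000000, DF = 0.467504, PV = 488.074426
Price P = sum_t PV_t = 764.084157

Answer: Price = 764.0842


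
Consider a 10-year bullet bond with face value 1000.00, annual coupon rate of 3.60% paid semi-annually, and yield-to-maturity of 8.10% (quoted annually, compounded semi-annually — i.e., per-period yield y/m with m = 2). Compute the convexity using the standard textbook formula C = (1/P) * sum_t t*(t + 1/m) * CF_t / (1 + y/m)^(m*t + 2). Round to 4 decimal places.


Coupon per period c = face * coupon_rate / m = 18.000000
Periods per year m = 2; per-period yield y/m = 0.040500
Number of cashflows N = 20
Cashflows (t years, CF_t, discount factor 1/(1+y/m)^(m*t), PV):
  t = 0.5000: CF_t = 18.000000, DF = 0.961076, PV = 17.299375
  t = 1.0000: CF_t = 18.000000, DF = 0.923668, PV = 16.626021
  t = 1.5000: CF_t = 18.000000, DF = 0.887715, PV = 15.978877
  t = 2.0000: CF_t = 18.000000, DF = 0.853162, PV = 15.356922
  t = 2.5000: CF_t = 18.000000, DF = 0.819954, PV = 14.759175
  t = 3.0000: CF_t = 18.000000, DF = 0.788039, PV = 14.184695
  t = 3.5000: CF_t = 18.000000, DF = 0.757365, PV = 13.632576
  t = 4.0000: CF_t = 18.000000, DF = 0.727886, PV = 13.101947
  t = 4.5000: CF_t = 18.000000, DF = 0.699554, PV = 12.591972
  t = 5.0000: CF_t = 18.000000, DF = 0.672325, PV = 12.101847
  t = 5.5000: CF_t = 18.000000, DF = 0.646156, PV = 11.630800
  t = 6.0000: CF_t = 18.000000, DF = 0.621005, PV = 11.178087
  t = 6.5000: CF_t = 18.000000, DF = 0.596833, PV = 10.742996
  t = 7.0000: CF_t = 18.000000, DF = 0.573602, PV = 10.324840
  t = 7.5000: CF_t = 18.000000, DF = 0.551276, PV = 9.922960
  t = 8.0000: CF_t = 18.000000, DF = 0.529818, PV = 9.536723
  t = 8.5000: CF_t = 18.000000, DF = 0.509196, PV = 9.165519
  t = 9.0000: CF_t = 18.000000, DF = 0.489376, PV = 8.808764
  t = 9.5000: CF_t = 18.000000, DF = 0.470328, PV = 8.465895
  t = 10.0000: CF_t = 1018.000000, DF = 0.452021, PV = 460.157057
Price P = sum_t PV_t = 695.567047
Convexity numerator sum_t t*(t + 1/m) * CF_t / (1+y/m)^(m*t + 2):
  t = 0.5000: term = 7.989438
  t = 1.0000: term = 23.035382
  t = 1.5000: term = 44.277525
  t = 2.0000: term = 70.923474
  t = 2.5000: term = 102.244317
  t = 3.0000: term = 137.570440
  t = 3.5000: term = 176.287606
  t = 4.0000: term = 217.833247
  t = 4.5000: term = 261.692992
  t = 5.0000: term = 307.397396
  t = 5.5000: term = 354.518861
  t = 6.0000: term = 402.668752
  t = 6.5000: term = 451.494676
  t = 7.0000: term = 500.677939
  t = 7.5000: term = 549.931147
  t = 8.0000: term = 598.995964
  t = 8.5000: term = 647.640999
  t = 9.0000: term = 695.659834
  t = 9.5000: term = 742.869170
  t = 10.0000: term = 44628.389730
Convexity = (1/P) * sum = 50922.098890 / 695.567047 = 73.209476

Answer: Convexity = 73.2095


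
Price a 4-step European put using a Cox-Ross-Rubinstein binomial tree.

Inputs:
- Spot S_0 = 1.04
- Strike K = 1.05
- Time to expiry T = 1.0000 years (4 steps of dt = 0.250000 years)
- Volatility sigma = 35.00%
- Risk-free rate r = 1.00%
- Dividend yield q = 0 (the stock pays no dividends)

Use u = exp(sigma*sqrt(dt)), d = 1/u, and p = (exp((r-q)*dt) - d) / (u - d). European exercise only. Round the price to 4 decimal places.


dt = T/N = 0.250000
u = exp(sigma*sqrt(dt)) = 1.191246; d = 1/u = 0.839457
p = (exp((r-q)*dt) - d) / (u - d) = 0.463477
Discount per step: exp(-r*dt) = 0.997503
Stock lattice S(k, i) with i counting down-moves:
  k=0: S(0,0) = 1.0400
  k=1: S(1,0) = 1.2389; S(1,1) = 0.8730
  k=2: S(2,0) = 1.4758; S(2,1) = 1.0400; S(2,2) = 0.7329
  k=3: S(3,0) = 1.7581; S(3,1) = 1.2389; S(3,2) = 0.8730; S(3,3) = 0.6152
  k=4: S(4,0) = 2.0943; S(4,1) = 1.4758; S(4,2) = 1.0400; S(4,3) = 0.7329; S(4,4) = 0.5164
Terminal payoffs V(N, i) = max(K - S_T, 0):
  V(4,0) = 0.000000; V(4,1) = 0.000000; V(4,2) = 0.010000; V(4,3) = 0.317124; V(4,4) = 0.533551
Backward induction: V(k, i) = exp(-r*dt) * [p * V(k+1, i) + (1-p) * V(k+1, i+1)].
  V(3,0) = exp(-r*dt) * [p*0.000000 + (1-p)*0.000000] = 0.000000
  V(3,1) = exp(-r*dt) * [p*0.000000 + (1-p)*0.010000] = 0.005352
  V(3,2) = exp(-r*dt) * [p*0.010000 + (1-p)*0.317124] = 0.174343
  V(3,3) = exp(-r*dt) * [p*0.317124 + (1-p)*0.533551] = 0.432161
  V(2,0) = exp(-r*dt) * [p*0.000000 + (1-p)*0.005352] = 0.002864
  V(2,1) = exp(-r*dt) * [p*0.005352 + (1-p)*0.174343] = 0.095780
  V(2,2) = exp(-r*dt) * [p*0.174343 + (1-p)*0.432161] = 0.311887
  V(1,0) = exp(-r*dt) * [p*0.002864 + (1-p)*0.095780] = 0.052584
  V(1,1) = exp(-r*dt) * [p*0.095780 + (1-p)*0.311887] = 0.211198
  V(0,0) = exp(-r*dt) * [p*0.052584 + (1-p)*0.211198] = 0.137340

Answer: Price = V(0,0) = 0.1373


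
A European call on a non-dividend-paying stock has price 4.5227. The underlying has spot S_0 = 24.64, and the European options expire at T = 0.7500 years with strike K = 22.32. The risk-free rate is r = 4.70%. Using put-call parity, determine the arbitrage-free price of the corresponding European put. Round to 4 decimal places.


Put-call parity: C - P = S_0 * exp(-qT) - K * exp(-rT).
S_0 * exp(-qT) = 24.6400 * 1.00000000 = 24.64000000
K * exp(-rT) = 22.3200 * 0.96536405 = 21.54692549
P = C - S*exp(-qT) + K*exp(-rT)
P = 4.5227 - 24.64000000 + 21.54692549 = 1.4296

Answer: Put price = 1.4296


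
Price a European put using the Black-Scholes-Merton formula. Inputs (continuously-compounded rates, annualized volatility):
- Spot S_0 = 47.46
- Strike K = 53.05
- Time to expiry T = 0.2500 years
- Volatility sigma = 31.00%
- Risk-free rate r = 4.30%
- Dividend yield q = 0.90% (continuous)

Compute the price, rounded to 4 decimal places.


d1 = (ln(S/K) + (r - q + 0.5*sigma^2) * T) / (sigma * sqrt(T)) = -0.58603299
d2 = d1 - sigma * sqrt(T) = -0.74103299
exp(-rT) = 0.98930757; exp(-qT) = 0.99775253
P = K * exp(-rT) * N(-d2) - S_0 * exp(-qT) * N(-d1)
N(-d1) = 0.72107333; N(-d2) = 0.77066328
P = 53.0500 * 0.98930757 * 0.77066328 - 47.4600 * 0.99775253 * 0.72107333 = 6.3013

Answer: Price = 6.3013


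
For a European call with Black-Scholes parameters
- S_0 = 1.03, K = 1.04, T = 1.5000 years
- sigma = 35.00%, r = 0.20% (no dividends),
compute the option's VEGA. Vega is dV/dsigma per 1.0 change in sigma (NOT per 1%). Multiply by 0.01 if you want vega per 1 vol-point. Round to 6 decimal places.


Answer: Vega = 0.493414

Derivation:
d1 = 0.1987891311; d2 = -0.2298715739
phi(d1) = 0.3911371190; exp(-qT) = 1.0000000000; exp(-rT) = 0.9970044955
Vega = S * exp(-qT) * phi(d1) * sqrt(T) = 1.0300 * 1.0000000000 * 0.3911371190 * 1.2247448714 = 0.493414


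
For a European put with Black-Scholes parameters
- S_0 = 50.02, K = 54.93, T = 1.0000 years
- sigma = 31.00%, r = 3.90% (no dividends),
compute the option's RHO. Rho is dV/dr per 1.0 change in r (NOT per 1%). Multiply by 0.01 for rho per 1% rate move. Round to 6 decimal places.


d1 = -0.0212474900; d2 = -0.3312474900
phi(d1) = 0.3988522382; exp(-qT) = 1.0000000000; exp(-rT) = 0.9617507091
N(-d2) = 0.6297712244
Rho = -K*T*exp(-rT)*N(-d2) = -54.9300 * 1.0000 * 0.9617507091 * 0.6297712244 = -33.270163

Answer: Rho = -33.270163


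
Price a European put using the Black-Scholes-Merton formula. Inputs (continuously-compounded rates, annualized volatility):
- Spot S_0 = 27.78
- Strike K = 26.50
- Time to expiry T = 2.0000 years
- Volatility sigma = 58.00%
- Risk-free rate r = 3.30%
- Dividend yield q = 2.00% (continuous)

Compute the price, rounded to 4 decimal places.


Answer: Price = 7.2847

Derivation:
d1 = (ln(S/K) + (r - q + 0.5*sigma^2) * T) / (sigma * sqrt(T)) = 0.49932907
d2 = d1 - sigma * sqrt(T) = -0.32091480
exp(-rT) = 0.93613086; exp(-qT) = 0.96078944
P = K * exp(-rT) * N(-d2) - S_0 * exp(-qT) * N(-d1)
N(-d1) = 0.30877379; N(-d2) = 0.62586252
P = 26.5000 * 0.93613086 * 0.62586252 - 27.7800 * 0.96078944 * 0.30877379 = 7.2847


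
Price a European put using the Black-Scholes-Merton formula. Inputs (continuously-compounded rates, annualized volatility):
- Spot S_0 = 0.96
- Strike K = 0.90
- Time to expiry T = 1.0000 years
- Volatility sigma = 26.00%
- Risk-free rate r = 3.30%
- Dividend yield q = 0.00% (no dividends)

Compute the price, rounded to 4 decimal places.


d1 = (ln(S/K) + (r - q + 0.5*sigma^2) * T) / (sigma * sqrt(T)) = 0.50514816
d2 = d1 - sigma * sqrt(T) = 0.24514816
exp(-rT) = 0.96753856; exp(-qT) = 1.00000000
P = K * exp(-rT) * N(-d2) - S_0 * exp(-qT) * N(-d1)
N(-d1) = 0.30672739; N(-d2) = 0.40317086
P = 0.9000 * 0.96753856 * 0.40317086 - 0.9600 * 1.00000000 * 0.30672739 = 0.0566

Answer: Price = 0.0566


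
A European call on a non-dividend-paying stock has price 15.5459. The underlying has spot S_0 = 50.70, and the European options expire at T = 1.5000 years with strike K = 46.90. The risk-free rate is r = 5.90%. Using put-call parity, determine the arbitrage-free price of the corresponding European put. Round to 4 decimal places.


Put-call parity: C - P = S_0 * exp(-qT) - K * exp(-rT).
S_0 * exp(-qT) = 50.7000 * 1.00000000 = 50.70000000
K * exp(-rT) = 46.9000 * 0.91530311 = 42.92771589
P = C - S*exp(-qT) + K*exp(-rT)
P = 15.5459 - 50.70000000 + 42.92771589 = 7.7736

Answer: Put price = 7.7736


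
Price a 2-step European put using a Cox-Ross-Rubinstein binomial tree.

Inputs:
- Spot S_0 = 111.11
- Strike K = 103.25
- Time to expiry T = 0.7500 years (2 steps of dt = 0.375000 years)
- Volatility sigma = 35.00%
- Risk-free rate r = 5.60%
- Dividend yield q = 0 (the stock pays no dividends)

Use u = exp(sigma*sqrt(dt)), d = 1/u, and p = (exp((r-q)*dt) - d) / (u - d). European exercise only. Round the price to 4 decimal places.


Answer: Price = V(0,0) = 7.5276

Derivation:
dt = T/N = 0.375000
u = exp(sigma*sqrt(dt)) = 1.239032; d = 1/u = 0.807082
p = (exp((r-q)*dt) - d) / (u - d) = 0.495752
Discount per step: exp(-r*dt) = 0.979219
Stock lattice S(k, i) with i counting down-moves:
  k=0: S(0,0) = 111.1100
  k=1: S(1,0) = 137.6688; S(1,1) = 89.6748
  k=2: S(2,0) = 170.5761; S(2,1) = 111.1100; S(2,2) = 72.3749
Terminal payoffs V(N, i) = max(K - S_T, 0):
  V(2,0) = 0.000000; V(2,1) = 0.000000; V(2,2) = 30.875068
Backward induction: V(k, i) = exp(-r*dt) * [p * V(k+1, i) + (1-p) * V(k+1, i+1)].
  V(1,0) = exp(-r*dt) * [p*0.000000 + (1-p)*0.000000] = 0.000000
  V(1,1) = exp(-r*dt) * [p*0.000000 + (1-p)*30.875068] = 15.245146
  V(0,0) = exp(-r*dt) * [p*0.000000 + (1-p)*15.245146] = 7.527578


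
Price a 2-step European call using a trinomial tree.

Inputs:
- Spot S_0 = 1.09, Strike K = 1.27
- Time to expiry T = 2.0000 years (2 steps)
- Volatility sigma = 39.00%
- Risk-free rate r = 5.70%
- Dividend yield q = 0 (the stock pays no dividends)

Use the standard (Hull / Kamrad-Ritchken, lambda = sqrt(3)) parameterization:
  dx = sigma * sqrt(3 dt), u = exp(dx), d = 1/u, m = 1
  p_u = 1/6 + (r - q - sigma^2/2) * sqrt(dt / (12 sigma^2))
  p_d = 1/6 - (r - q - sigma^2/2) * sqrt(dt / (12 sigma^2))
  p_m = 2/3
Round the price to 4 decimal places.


dt = T/N = 1.000000; dx = sigma*sqrt(3*dt) = 0.675500
u = exp(dx) = 1.965015; d = 1/u = 0.508902
p_u = 0.152566, p_m = 0.666667, p_d = 0.180767
Discount per step: exp(-r*dt) = 0.944594
Stock lattice S(k, j) with j the centered position index:
  k=0: S(0,+0) = 1.0900
  k=1: S(1,-1) = 0.5547; S(1,+0) = 1.0900; S(1,+1) = 2.1419
  k=2: S(2,-2) = 0.2823; S(2,-1) = 0.5547; S(2,+0) = 1.0900; S(2,+1) = 2.1419; S(2,+2) = 4.2088
Terminal payoffs V(N, j) = max(S_T - K, 0):
  V(2,-2) = 0.000000; V(2,-1) = 0.000000; V(2,+0) = 0.000000; V(2,+1) = 0.871866; V(2,+2) = 2.938799
Backward induction: V(k, j) = exp(-r*dt) * [p_u * V(k+1, j+1) + p_m * V(k+1, j) + p_d * V(k+1, j-1)]
  V(1,-1) = exp(-r*dt) * [p_u*0.000000 + p_m*0.000000 + p_d*0.000000] = 0.000000
  V(1,+0) = exp(-r*dt) * [p_u*0.871866 + p_m*0.000000 + p_d*0.000000] = 0.125647
  V(1,+1) = exp(-r*dt) * [p_u*2.938799 + p_m*0.871866 + p_d*0.000000] = 0.972559
  V(0,+0) = exp(-r*dt) * [p_u*0.972559 + p_m*0.125647 + p_d*0.000000] = 0.219282

Answer: Price = V(0,0) = 0.2193


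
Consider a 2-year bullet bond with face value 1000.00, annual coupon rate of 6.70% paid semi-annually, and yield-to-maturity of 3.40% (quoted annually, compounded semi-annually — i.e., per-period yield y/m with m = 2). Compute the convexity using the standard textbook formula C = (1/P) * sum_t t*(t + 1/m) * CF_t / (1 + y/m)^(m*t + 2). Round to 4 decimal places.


Answer: Convexity = 4.5385

Derivation:
Coupon per period c = face * coupon_rate / m = 33.500000
Periods per year m = 2; per-period yield y/m = 0.017000
Number of cashflows N = 4
Cashflows (t years, CF_t, discount factor 1/(1+y/m)^(m*t), PV):
  t = 0.5000: CF_t = 33.500000, DF = 0.983284, PV = 32.940020
  t = 1.0000: CF_t = 33.500000, DF = 0.966848, PV = 32.389400
  t = 1.5000: CF_t = 33.500000, DF = 0.950686, PV = 31.847984
  t = 2.0000: CF_t = 1033.500000, DF = 0.934795, PV = 966.110204
Price P = sum_t PV_t = 1063.287608
Convexity numerator sum_t t*(t + 1/m) * CF_t / (1+y/m)^(m*t + 2):
  t = 0.5000: term = 15.923992
  t = 1.0000: term = 46.973428
  t = 1.5000: term = 92.376456
  t = 2.0000: term = 4670.407422
Convexity = (1/P) * sum = 4825.681298 / 1063.287608 = 4.538453


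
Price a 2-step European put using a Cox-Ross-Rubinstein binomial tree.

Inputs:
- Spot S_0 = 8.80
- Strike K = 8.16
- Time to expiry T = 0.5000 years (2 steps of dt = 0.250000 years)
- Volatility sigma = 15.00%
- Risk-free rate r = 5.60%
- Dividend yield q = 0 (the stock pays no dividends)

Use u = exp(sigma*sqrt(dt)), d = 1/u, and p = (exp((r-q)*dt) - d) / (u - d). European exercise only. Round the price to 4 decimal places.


Answer: Price = V(0,0) = 0.1028

Derivation:
dt = T/N = 0.250000
u = exp(sigma*sqrt(dt)) = 1.077884; d = 1/u = 0.927743
p = (exp((r-q)*dt) - d) / (u - d) = 0.575160
Discount per step: exp(-r*dt) = 0.986098
Stock lattice S(k, i) with i counting down-moves:
  k=0: S(0,0) = 8.8000
  k=1: S(1,0) = 9.4854; S(1,1) = 8.1641
  k=2: S(2,0) = 10.2241; S(2,1) = 8.8000; S(2,2) = 7.5742
Terminal payoffs V(N, i) = max(K - S_T, 0):
  V(2,0) = 0.000000; V(2,1) = 0.000000; V(2,2) = 0.585770
Backward induction: V(k, i) = exp(-r*dt) * [p * V(k+1, i) + (1-p) * V(k+1, i+1)].
  V(1,0) = exp(-r*dt) * [p*0.000000 + (1-p)*0.000000] = 0.000000
  V(1,1) = exp(-r*dt) * [p*0.000000 + (1-p)*0.585770] = 0.245398
  V(0,0) = exp(-r*dt) * [p*0.000000 + (1-p)*0.245398] = 0.102806


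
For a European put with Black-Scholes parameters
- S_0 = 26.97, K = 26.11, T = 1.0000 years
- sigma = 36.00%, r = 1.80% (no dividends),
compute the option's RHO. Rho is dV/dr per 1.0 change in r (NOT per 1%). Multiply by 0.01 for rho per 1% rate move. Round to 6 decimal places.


d1 = 0.3200187623; d2 = -0.0399812377
phi(d1) = 0.3790282504; exp(-qT) = 1.0000000000; exp(-rT) = 0.9821610324
N(-d2) = 0.5159459577
Rho = -K*T*exp(-rT)*N(-d2) = -26.1100 * 1.0000 * 0.9821610324 * 0.5159459577 = -13.231034

Answer: Rho = -13.231034


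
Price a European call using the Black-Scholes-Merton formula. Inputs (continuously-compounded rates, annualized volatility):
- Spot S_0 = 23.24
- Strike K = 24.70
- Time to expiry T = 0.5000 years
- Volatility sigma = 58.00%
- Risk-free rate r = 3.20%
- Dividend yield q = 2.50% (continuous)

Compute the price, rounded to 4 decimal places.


d1 = (ln(S/K) + (r - q + 0.5*sigma^2) * T) / (sigma * sqrt(T)) = 0.06503356
d2 = d1 - sigma * sqrt(T) = -0.34508838
exp(-rT) = 0.98412732; exp(-qT) = 0.98757780
C = S_0 * exp(-qT) * N(d1) - K * exp(-rT) * N(d2)
N(d1) = 0.52592636; N(d2) = 0.36501397
C = 23.2400 * 0.98757780 * 0.52592636 - 24.7000 * 0.98412732 * 0.36501397 = 3.1980

Answer: Price = 3.1980


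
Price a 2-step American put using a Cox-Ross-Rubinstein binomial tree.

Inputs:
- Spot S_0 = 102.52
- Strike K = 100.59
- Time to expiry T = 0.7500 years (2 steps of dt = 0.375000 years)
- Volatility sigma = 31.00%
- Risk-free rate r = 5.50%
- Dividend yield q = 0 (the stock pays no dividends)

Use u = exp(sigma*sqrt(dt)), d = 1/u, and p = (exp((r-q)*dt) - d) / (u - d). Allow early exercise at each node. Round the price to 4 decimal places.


Answer: Price = V(0,0) = 7.6248

Derivation:
dt = T/N = 0.375000
u = exp(sigma*sqrt(dt)) = 1.209051; d = 1/u = 0.827095
p = (exp((r-q)*dt) - d) / (u - d) = 0.507242
Discount per step: exp(-r*dt) = 0.979586
Stock lattice S(k, i) with i counting down-moves:
  k=0: S(0,0) = 102.5200
  k=1: S(1,0) = 123.9519; S(1,1) = 84.7938
  k=2: S(2,0) = 149.8641; S(2,1) = 102.5200; S(2,2) = 70.1325
Terminal payoffs V(N, i) = max(K - S_T, 0):
  V(2,0) = 0.000000; V(2,1) = 0.000000; V(2,2) = 30.457452
Backward induction: V(k, i) = exp(-r*dt) * [p * V(k+1, i) + (1-p) * V(k+1, i+1)]; then take max(V_cont, immediate exercise) for American.
  V(1,0) = exp(-r*dt) * [p*0.000000 + (1-p)*0.000000] = 0.000000; exercise = 0.000000; V(1,0) = max -> 0.000000
  V(1,1) = exp(-r*dt) * [p*0.000000 + (1-p)*30.457452] = 14.701771; exercise = 15.796198; V(1,1) = max -> 15.796198
  V(0,0) = exp(-r*dt) * [p*0.000000 + (1-p)*15.796198] = 7.624804; exercise = 0.000000; V(0,0) = max -> 7.624804


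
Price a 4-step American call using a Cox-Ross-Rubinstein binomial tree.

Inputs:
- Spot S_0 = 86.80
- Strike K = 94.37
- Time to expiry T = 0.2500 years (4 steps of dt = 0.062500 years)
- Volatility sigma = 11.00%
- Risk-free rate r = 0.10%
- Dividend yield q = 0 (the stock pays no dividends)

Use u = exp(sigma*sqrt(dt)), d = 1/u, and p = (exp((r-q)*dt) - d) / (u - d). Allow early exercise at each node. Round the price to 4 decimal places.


dt = T/N = 0.062500
u = exp(sigma*sqrt(dt)) = 1.027882; d = 1/u = 0.972875
p = (exp((r-q)*dt) - d) / (u - d) = 0.494262
Discount per step: exp(-r*dt) = 0.999938
Stock lattice S(k, i) with i counting down-moves:
  k=0: S(0,0) = 86.8000
  k=1: S(1,0) = 89.2201; S(1,1) = 84.4455
  k=2: S(2,0) = 91.7077; S(2,1) = 86.8000; S(2,2) = 82.1549
  k=3: S(3,0) = 94.2647; S(3,1) = 89.2201; S(3,2) = 84.4455; S(3,3) = 79.9264
  k=4: S(4,0) = 96.8929; S(4,1) = 91.7077; S(4,2) = 86.8000; S(4,3) = 82.1549; S(4,4) = 77.7584
Terminal payoffs V(N, i) = max(S_T - K, 0):
  V(4,0) = 2.522937; V(4,1) = 0.000000; V(4,2) = 0.000000; V(4,3) = 0.000000; V(4,4) = 0.000000
Backward induction: V(k, i) = exp(-r*dt) * [p * V(k+1, i) + (1-p) * V(k+1, i+1)]; then take max(V_cont, immediate exercise) for American.
  V(3,0) = exp(-r*dt) * [p*2.522937 + (1-p)*0.000000] = 1.246913; exercise = 0.000000; V(3,0) = max -> 1.246913
  V(3,1) = exp(-r*dt) * [p*0.000000 + (1-p)*0.000000] = 0.000000; exercise = 0.000000; V(3,1) = max -> 0.000000
  V(3,2) = exp(-r*dt) * [p*0.000000 + (1-p)*0.000000] = 0.000000; exercise = 0.000000; V(3,2) = max -> 0.000000
  V(3,3) = exp(-r*dt) * [p*0.000000 + (1-p)*0.000000] = 0.000000; exercise = 0.000000; V(3,3) = max -> 0.000000
  V(2,0) = exp(-r*dt) * [p*1.246913 + (1-p)*0.000000] = 0.616263; exercise = 0.000000; V(2,0) = max -> 0.616263
  V(2,1) = exp(-r*dt) * [p*0.000000 + (1-p)*0.000000] = 0.000000; exercise = 0.000000; V(2,1) = max -> 0.000000
  V(2,2) = exp(-r*dt) * [p*0.000000 + (1-p)*0.000000] = 0.000000; exercise = 0.000000; V(2,2) = max -> 0.000000
  V(1,0) = exp(-r*dt) * [p*0.616263 + (1-p)*0.000000] = 0.304576; exercise = 0.000000; V(1,0) = max -> 0.304576
  V(1,1) = exp(-r*dt) * [p*0.000000 + (1-p)*0.000000] = 0.000000; exercise = 0.000000; V(1,1) = max -> 0.000000
  V(0,0) = exp(-r*dt) * [p*0.304576 + (1-p)*0.000000] = 0.150531; exercise = 0.000000; V(0,0) = max -> 0.150531

Answer: Price = V(0,0) = 0.1505


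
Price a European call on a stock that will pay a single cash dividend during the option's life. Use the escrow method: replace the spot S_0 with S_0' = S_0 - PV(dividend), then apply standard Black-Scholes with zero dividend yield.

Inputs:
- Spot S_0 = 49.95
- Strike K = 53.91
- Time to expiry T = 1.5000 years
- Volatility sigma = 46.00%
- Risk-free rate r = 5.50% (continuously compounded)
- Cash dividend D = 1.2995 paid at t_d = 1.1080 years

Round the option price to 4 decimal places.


PV(D) = D * exp(-r * t_d) = 1.2995 * 0.94087969 = 1.22267316
S_0' = S_0 - PV(D) = 49.9500 - 1.22267316 = 48.72732684
d1 = (ln(S_0'/K) + (r + sigma^2/2)*T) / (sigma*sqrt(T)) = 0.24871908
d2 = d1 - sigma*sqrt(T) = -0.31466357
exp(-rT) = 0.92081144
N(d1) = 0.59821095; N(d2) = 0.37650856
C = S_0' * N(d1) - K * exp(-rT) * N(d2) = 48.72732684 * 0.59821095 - 53.9100 * 0.92081144 * 0.37650856 = 10.4590

Answer: Price = 10.4590


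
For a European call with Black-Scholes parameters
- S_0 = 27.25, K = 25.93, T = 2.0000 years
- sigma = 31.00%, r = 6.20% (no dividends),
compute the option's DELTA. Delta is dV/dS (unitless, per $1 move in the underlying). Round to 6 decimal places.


Answer: Delta = 0.730823

Derivation:
d1 = 0.6153036132; d2 = 0.1768974088
phi(d1) = 0.3301402214; exp(-qT) = 1.0000000000; exp(-rT) = 0.8833798409
N(d1) = 0.7308228841
Delta = exp(-qT) * N(d1) = 1.0000000000 * 0.7308228841 = 0.730823


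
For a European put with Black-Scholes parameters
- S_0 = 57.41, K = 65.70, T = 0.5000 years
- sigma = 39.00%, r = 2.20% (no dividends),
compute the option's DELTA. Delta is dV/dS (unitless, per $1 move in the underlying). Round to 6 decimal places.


d1 = -0.3113279518; d2 = -0.5870995965
phi(d1) = 0.3800695259; exp(-qT) = 1.0000000000; exp(-rT) = 0.9890602788
N(-d1) = 0.6222243400
Delta = -exp(-qT) * N(-d1) = -1.0000000000 * 0.6222243400 = -0.622224

Answer: Delta = -0.622224


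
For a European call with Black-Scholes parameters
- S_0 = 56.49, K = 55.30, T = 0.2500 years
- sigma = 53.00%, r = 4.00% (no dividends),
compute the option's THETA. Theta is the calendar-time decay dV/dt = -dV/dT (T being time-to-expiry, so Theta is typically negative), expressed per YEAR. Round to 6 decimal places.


d1 = 0.2505781993; d2 = -0.0144218007
phi(d1) = 0.3866121634; exp(-qT) = 1.0000000000; exp(-rT) = 0.9900498337
Theta = -S*exp(-qT)*phi(d1)*sigma/(2*sqrt(T)) - r*K*exp(-rT)*N(d2) + q*S*exp(-qT)*N(d1)
N(d1) = 0.5989298807; N(d2) = 0.4942467334; sqrt(T) = 0.5000000000
Term 1 = -56.4900 * 1.0000000000 * 0.3866121634 * 0.5300 / (2 * 0.5000000000) = -11.5750521885
Term 2 = -0.0400 * 55.3000 * 0.9900498337 * 0.4942467334 = -1.0823955184
Term 3 = 0 (no dividend yield, q = 0)
Theta = -11.5750521885 + (-1.0823955184) + (0.0000000000) = -12.657448

Answer: Theta = -12.657448


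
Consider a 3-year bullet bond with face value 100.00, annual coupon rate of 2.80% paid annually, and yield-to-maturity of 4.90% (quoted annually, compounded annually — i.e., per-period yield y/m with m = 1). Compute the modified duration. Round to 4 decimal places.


Coupon per period c = face * coupon_rate / m = 2.800000
Periods per year m = 1; per-period yield y/m = 0.049000
Number of cashflows N = 3
Cashflows (t years, CF_t, discount factor 1/(1+y/m)^(m*t), PV):
  t = 1.0000: CF_t = 2.800000, DF = 0.953289, PV = 2.669209
  t = 2.0000: CF_t = 2.800000, DF = 0.908760, PV = 2.544527
  t = 3.0000: CF_t = 102.800000, DF = 0.866310, PV = 89.056711
Price P = sum_t PV_t = 94.270446
First compute Macaulay numerator sum_t t * PV_t:
  t * PV_t at t = 1.0000: 2.669209
  t * PV_t at t = 2.0000: 5.089054
  t * PV_t at t = 3.0000: 267.170132
Macaulay duration D = 274.928395 / 94.270446 = 2.916379
Modified duration = D / (1 + y/m) = 2.916379 / (1 + 0.049000) = 2.780152

Answer: Modified duration = 2.7802


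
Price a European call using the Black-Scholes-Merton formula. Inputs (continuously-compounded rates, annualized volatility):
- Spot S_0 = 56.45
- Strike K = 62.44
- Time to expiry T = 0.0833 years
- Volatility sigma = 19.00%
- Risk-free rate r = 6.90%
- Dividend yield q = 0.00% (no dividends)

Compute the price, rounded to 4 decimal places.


Answer: Price = 0.0546

Derivation:
d1 = (ln(S/K) + (r - q + 0.5*sigma^2) * T) / (sigma * sqrt(T)) = -1.70685887
d2 = d1 - sigma * sqrt(T) = -1.76169617
exp(-rT) = 0.99426879; exp(-qT) = 1.00000000
C = S_0 * exp(-qT) * N(d1) - K * exp(-rT) * N(d2)
N(d1) = 0.04392414; N(d2) = 0.03906032
C = 56.4500 * 1.00000000 * 0.04392414 - 62.4400 * 0.99426879 * 0.03906032 = 0.0546


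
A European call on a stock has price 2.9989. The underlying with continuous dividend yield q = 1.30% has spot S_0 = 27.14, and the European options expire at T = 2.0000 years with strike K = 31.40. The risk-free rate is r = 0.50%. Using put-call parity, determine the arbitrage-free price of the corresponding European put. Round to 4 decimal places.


Answer: Put price = 7.6430

Derivation:
Put-call parity: C - P = S_0 * exp(-qT) - K * exp(-rT).
S_0 * exp(-qT) = 27.1400 * 0.97433509 = 26.44345433
K * exp(-rT) = 31.4000 * 0.99004983 = 31.08756478
P = C - S*exp(-qT) + K*exp(-rT)
P = 2.9989 - 26.44345433 + 31.08756478 = 7.6430


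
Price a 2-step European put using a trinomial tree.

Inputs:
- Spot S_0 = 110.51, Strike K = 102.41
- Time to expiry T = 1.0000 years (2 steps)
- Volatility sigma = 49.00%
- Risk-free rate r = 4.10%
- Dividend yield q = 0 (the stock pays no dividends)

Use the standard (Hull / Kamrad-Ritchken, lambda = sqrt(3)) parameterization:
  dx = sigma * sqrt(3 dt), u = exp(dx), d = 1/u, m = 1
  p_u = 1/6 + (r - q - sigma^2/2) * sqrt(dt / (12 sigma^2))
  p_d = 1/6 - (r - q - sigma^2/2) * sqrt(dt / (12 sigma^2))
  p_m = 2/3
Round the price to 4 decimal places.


Answer: Price = V(0,0) = 13.3129

Derivation:
dt = T/N = 0.500000; dx = sigma*sqrt(3*dt) = 0.600125
u = exp(dx) = 1.822347; d = 1/u = 0.548743
p_u = 0.133736, p_m = 0.666667, p_d = 0.199597
Discount per step: exp(-r*dt) = 0.979709
Stock lattice S(k, j) with j the centered position index:
  k=0: S(0,+0) = 110.5100
  k=1: S(1,-1) = 60.6416; S(1,+0) = 110.5100; S(1,+1) = 201.3875
  k=2: S(2,-2) = 33.2767; S(2,-1) = 60.6416; S(2,+0) = 110.5100; S(2,+1) = 201.3875; S(2,+2) = 366.9978
Terminal payoffs V(N, j) = max(K - S_T, 0):
  V(2,-2) = 69.133347; V(2,-1) = 41.768406; V(2,+0) = 0.000000; V(2,+1) = 0.000000; V(2,+2) = 0.000000
Backward induction: V(k, j) = exp(-r*dt) * [p_u * V(k+1, j+1) + p_m * V(k+1, j) + p_d * V(k+1, j-1)]
  V(1,-1) = exp(-r*dt) * [p_u*0.000000 + p_m*41.768406 + p_d*69.133347] = 40.799414
  V(1,+0) = exp(-r*dt) * [p_u*0.000000 + p_m*0.000000 + p_d*41.768406] = 8.167696
  V(1,+1) = exp(-r*dt) * [p_u*0.000000 + p_m*0.000000 + p_d*0.000000] = 0.000000
  V(0,+0) = exp(-r*dt) * [p_u*0.000000 + p_m*8.167696 + p_d*40.799414] = 13.312853


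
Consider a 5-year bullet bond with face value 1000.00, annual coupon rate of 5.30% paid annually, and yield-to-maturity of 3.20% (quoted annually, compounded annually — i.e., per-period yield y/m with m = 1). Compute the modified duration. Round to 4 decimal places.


Answer: Modified duration = 4.4046

Derivation:
Coupon per period c = face * coupon_rate / m = 53.000000
Periods per year m = 1; per-period yield y/m = 0.032000
Number of cashflows N = 5
Cashflows (t years, CF_t, discount factor 1/(1+y/m)^(m*t), PV):
  t = 1.0000: CF_t = 53.000000, DF = 0.968992, PV = 51.356589
  t = 2.0000: CF_t = 53.000000, DF = 0.938946, PV = 49.764137
  t = 3.0000: CF_t = 53.000000, DF = 0.909831, PV = 48.221063
  t = 4.0000: CF_t = 53.000000, DF = 0.881620, PV = 46.725836
  t = 5.0000: CF_t = 1053.000000, DF = 0.854283, PV = 899.559480
Price P = sum_t PV_t = 1095.627105
First compute Macaulay numerator sum_t t * PV_t:
  t * PV_t at t = 1.0000: 51.356589
  t * PV_t at t = 2.0000: 99.528274
  t * PV_t at t = 3.0000: 144.663188
  t * PV_t at t = 4.0000: 186.903344
  t * PV_t at t = 5.0000: 4497.797400
Macaulay duration D = 4980.248795 / 1095.627105 = 4.545569
Modified duration = D / (1 + y/m) = 4.545569 / (1 + 0.032000) = 4.404621


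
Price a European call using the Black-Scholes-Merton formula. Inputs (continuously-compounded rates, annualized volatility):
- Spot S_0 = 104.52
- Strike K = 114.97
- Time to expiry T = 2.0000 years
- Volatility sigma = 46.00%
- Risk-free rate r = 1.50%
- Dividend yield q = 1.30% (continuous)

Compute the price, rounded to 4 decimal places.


d1 = (ln(S/K) + (r - q + 0.5*sigma^2) * T) / (sigma * sqrt(T)) = 0.18493489
d2 = d1 - sigma * sqrt(T) = -0.46560335
exp(-rT) = 0.97044553; exp(-qT) = 0.97433509
C = S_0 * exp(-qT) * N(d1) - K * exp(-rT) * N(d2)
N(d1) = 0.57335995; N(d2) = 0.32074972
C = 104.5200 * 0.97433509 * 0.57335995 - 114.9700 * 0.97044553 * 0.32074972 = 22.6028

Answer: Price = 22.6028


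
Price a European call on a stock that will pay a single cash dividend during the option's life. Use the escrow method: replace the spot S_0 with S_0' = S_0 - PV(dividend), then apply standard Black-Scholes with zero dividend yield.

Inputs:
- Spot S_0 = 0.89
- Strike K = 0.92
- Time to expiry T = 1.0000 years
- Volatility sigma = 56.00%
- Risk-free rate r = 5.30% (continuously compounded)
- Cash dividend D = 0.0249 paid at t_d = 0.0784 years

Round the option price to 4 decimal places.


PV(D) = D * exp(-r * t_d) = 0.0249 * 0.99585342 = 0.02479675
S_0' = S_0 - PV(D) = 0.8900 - 0.02479675 = 0.86520325
d1 = (ln(S_0'/K) + (r + sigma^2/2)*T) / (sigma*sqrt(T)) = 0.26498354
d2 = d1 - sigma*sqrt(T) = -0.29501646
exp(-rT) = 0.94838001
N(d1) = 0.60448893; N(d2) = 0.38399065
C = S_0' * N(d1) - K * exp(-rT) * N(d2) = 0.86520325 * 0.60448893 - 0.9200 * 0.94838001 * 0.38399065 = 0.1880

Answer: Price = 0.1880


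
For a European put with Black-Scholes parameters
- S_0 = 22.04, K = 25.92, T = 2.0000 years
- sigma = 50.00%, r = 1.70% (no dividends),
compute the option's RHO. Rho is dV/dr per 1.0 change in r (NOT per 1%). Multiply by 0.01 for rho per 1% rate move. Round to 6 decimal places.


d1 = 0.1723135968; d2 = -0.5347931844
phi(d1) = 0.3930633355; exp(-qT) = 1.0000000000; exp(-rT) = 0.9665715046
N(-d2) = 0.7036035617
Rho = -K*T*exp(-rT)*N(-d2) = -25.9200 * 2.0000 * 0.9665715046 * 0.7036035617 = -35.255511

Answer: Rho = -35.255511


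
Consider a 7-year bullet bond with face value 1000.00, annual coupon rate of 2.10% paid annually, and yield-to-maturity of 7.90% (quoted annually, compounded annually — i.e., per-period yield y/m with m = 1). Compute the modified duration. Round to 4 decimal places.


Coupon per period c = face * coupon_rate / m = 21.000000
Periods per year m = 1; per-period yield y/m = 0.079000
Number of cashflows N = 7
Cashflows (t years, CF_t, discount factor 1/(1+y/m)^(m*t), PV):
  t = 1.0000: CF_t = 21.000000, DF = 0.926784, PV = 19.462465
  t = 2.0000: CF_t = 21.000000, DF = 0.858929, PV = 18.037503
  t = 3.0000: CF_t = 21.000000, DF = 0.796041, PV = 16.716870
  t = 4.0000: CF_t = 21.000000, DF = 0.737758, PV = 15.492928
  t = 5.0000: CF_t = 21.000000, DF = 0.683743, PV = 14.358599
  t = 6.0000: CF_t = 21.000000, DF = 0.633682, PV = 13.307321
  t = 7.0000: CF_t = 1021.000000, DF = 0.587286, PV = 599.619336
Price P = sum_t PV_t = 696.995022
First compute Macaulay numerator sum_t t * PV_t:
  t * PV_t at t = 1.0000: 19.462465
  t * PV_t at t = 2.0000: 36.075005
  t * PV_t at t = 3.0000: 50.150609
  t * PV_t at t = 4.0000: 61.971714
  t * PV_t at t = 5.0000: 71.792996
  t * PV_t at t = 6.0000: 79.843925
  t * PV_t at t = 7.0000: 4197.335354
Macaulay duration D = 4516.632068 / 696.995022 = 6.480150
Modified duration = D / (1 + y/m) = 6.480150 / (1 + 0.079000) = 6.005699

Answer: Modified duration = 6.0057


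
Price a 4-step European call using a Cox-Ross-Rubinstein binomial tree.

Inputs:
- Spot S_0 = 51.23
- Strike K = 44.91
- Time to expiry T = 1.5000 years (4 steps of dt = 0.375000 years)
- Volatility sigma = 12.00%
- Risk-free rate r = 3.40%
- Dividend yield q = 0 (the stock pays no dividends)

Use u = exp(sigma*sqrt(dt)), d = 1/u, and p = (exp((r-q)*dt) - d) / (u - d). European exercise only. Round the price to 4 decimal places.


Answer: Price = V(0,0) = 8.8920

Derivation:
dt = T/N = 0.375000
u = exp(sigma*sqrt(dt)) = 1.076252; d = 1/u = 0.929150
p = (exp((r-q)*dt) - d) / (u - d) = 0.568867
Discount per step: exp(-r*dt) = 0.987331
Stock lattice S(k, i) with i counting down-moves:
  k=0: S(0,0) = 51.2300
  k=1: S(1,0) = 55.1364; S(1,1) = 47.6004
  k=2: S(2,0) = 59.3407; S(2,1) = 51.2300; S(2,2) = 44.2279
  k=3: S(3,0) = 63.8655; S(3,1) = 55.1364; S(3,2) = 47.6004; S(3,3) = 41.0944
  k=4: S(4,0) = 68.7354; S(4,1) = 59.3407; S(4,2) = 51.2300; S(4,3) = 44.2279; S(4,4) = 38.1829
Terminal payoffs V(N, i) = max(S_T - K, 0):
  V(4,0) = 23.825381; V(4,1) = 14.430657; V(4,2) = 6.320000; V(4,3) = 0.000000; V(4,4) = 0.000000
Backward induction: V(k, i) = exp(-r*dt) * [p * V(k+1, i) + (1-p) * V(k+1, i+1)].
  V(3,0) = exp(-r*dt) * [p*23.825381 + (1-p)*14.430657] = 19.524472
  V(3,1) = exp(-r*dt) * [p*14.430657 + (1-p)*6.320000] = 10.795361
  V(3,2) = exp(-r*dt) * [p*6.320000 + (1-p)*0.000000] = 3.549689
  V(3,3) = exp(-r*dt) * [p*0.000000 + (1-p)*0.000000] = 0.000000
  V(2,0) = exp(-r*dt) * [p*19.524472 + (1-p)*10.795361] = 15.561384
  V(2,1) = exp(-r*dt) * [p*10.795361 + (1-p)*3.549689] = 7.574320
  V(2,2) = exp(-r*dt) * [p*3.549689 + (1-p)*0.000000] = 1.993718
  V(1,0) = exp(-r*dt) * [p*15.561384 + (1-p)*7.574320] = 11.964372
  V(1,1) = exp(-r*dt) * [p*7.574320 + (1-p)*1.993718] = 5.102859
  V(0,0) = exp(-r*dt) * [p*11.964372 + (1-p)*5.102859] = 8.892046


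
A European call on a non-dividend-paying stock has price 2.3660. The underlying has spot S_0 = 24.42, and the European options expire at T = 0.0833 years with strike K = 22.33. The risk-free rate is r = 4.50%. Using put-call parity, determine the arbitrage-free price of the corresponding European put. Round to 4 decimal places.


Put-call parity: C - P = S_0 * exp(-qT) - K * exp(-rT).
S_0 * exp(-qT) = 24.4200 * 1.00000000 = 24.42000000
K * exp(-rT) = 22.3300 * 0.99625852 = 22.24645268
P = C - S*exp(-qT) + K*exp(-rT)
P = 2.3660 - 24.42000000 + 22.24645268 = 0.1925

Answer: Put price = 0.1925


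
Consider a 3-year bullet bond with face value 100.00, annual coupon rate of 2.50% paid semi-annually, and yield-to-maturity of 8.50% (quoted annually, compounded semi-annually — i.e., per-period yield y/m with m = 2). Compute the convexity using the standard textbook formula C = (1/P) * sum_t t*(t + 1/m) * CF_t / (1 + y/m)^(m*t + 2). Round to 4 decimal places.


Coupon per period c = face * coupon_rate / m = 1.250000
Periods per year m = 2; per-period yield y/m = 0.042500
Number of cashflows N = 6
Cashflows (t years, CF_t, discount factor 1/(1+y/m)^(m*t), PV):
  t = 0.5000: CF_t = 1.250000, DF = 0.959233, PV = 1.199041
  t = 1.0000: CF_t = 1.250000, DF = 0.920127, PV = 1.150159
  t = 1.5000: CF_t = 1.250000, DF = 0.882616, PV = 1.103270
  t = 2.0000: CF_t = 1.250000, DF = 0.846634, PV = 1.058293
  t = 2.5000: CF_t = 1.250000, DF = 0.812119, PV = 1.015149
  t = 3.0000: CF_t = 101.250000, DF = 0.779011, PV = 78.874869
Price P = sum_t PV_t = 84.400780
Convexity numerator sum_t t*(t + 1/m) * CF_t / (1+y/m)^(m*t + 2):
  t = 0.5000: term = 0.551635
  t = 1.0000: term = 1.587439
  t = 1.5000: term = 3.045446
  t = 2.0000: term = 4.868819
  t = 2.5000: term = 7.005495
  t = 3.0000: term = 762.036584
Convexity = (1/P) * sum = 779.095419 / 84.400780 = 9.230903

Answer: Convexity = 9.2309


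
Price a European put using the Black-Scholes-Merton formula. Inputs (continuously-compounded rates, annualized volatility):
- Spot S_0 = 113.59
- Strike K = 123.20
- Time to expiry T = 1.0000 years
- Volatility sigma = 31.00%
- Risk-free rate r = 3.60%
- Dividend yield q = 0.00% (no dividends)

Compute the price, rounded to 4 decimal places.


d1 = (ln(S/K) + (r - q + 0.5*sigma^2) * T) / (sigma * sqrt(T)) = 0.00914975
d2 = d1 - sigma * sqrt(T) = -0.30085025
exp(-rT) = 0.96464029; exp(-qT) = 1.00000000
P = K * exp(-rT) * N(-d2) - S_0 * exp(-qT) * N(-d1)
N(-d1) = 0.49634983; N(-d2) = 0.61823565
P = 123.2000 * 0.96464029 * 0.61823565 - 113.5900 * 1.00000000 * 0.49634983 = 17.0930

Answer: Price = 17.0930


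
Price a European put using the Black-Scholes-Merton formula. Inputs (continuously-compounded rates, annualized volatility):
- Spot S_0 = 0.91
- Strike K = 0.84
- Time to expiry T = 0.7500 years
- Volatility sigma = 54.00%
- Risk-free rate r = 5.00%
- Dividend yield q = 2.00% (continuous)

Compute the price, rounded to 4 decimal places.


Answer: Price = 0.1177

Derivation:
d1 = (ln(S/K) + (r - q + 0.5*sigma^2) * T) / (sigma * sqrt(T)) = 0.45309745
d2 = d1 - sigma * sqrt(T) = -0.01455627
exp(-rT) = 0.96319442; exp(-qT) = 0.98511194
P = K * exp(-rT) * N(-d2) - S_0 * exp(-qT) * N(-d1)
N(-d1) = 0.32523929; N(-d2) = 0.50580691
P = 0.8400 * 0.96319442 * 0.50580691 - 0.9100 * 0.98511194 * 0.32523929 = 0.1177


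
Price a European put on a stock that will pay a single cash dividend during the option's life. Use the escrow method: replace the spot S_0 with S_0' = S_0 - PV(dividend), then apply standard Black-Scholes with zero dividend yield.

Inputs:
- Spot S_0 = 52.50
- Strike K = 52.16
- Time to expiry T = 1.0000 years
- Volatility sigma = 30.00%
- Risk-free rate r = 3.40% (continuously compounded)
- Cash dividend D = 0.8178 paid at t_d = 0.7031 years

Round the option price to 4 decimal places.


PV(D) = D * exp(-r * t_d) = 0.8178 * 0.97637807 = 0.79848199
S_0' = S_0 - PV(D) = 52.5000 - 0.79848199 = 51.70151801
d1 = (ln(S_0'/K) + (r + sigma^2/2)*T) / (sigma*sqrt(T)) = 0.23390408
d2 = d1 - sigma*sqrt(T) = -0.06609592
exp(-rT) = 0.96657150
N(-d1) = 0.40752972; N(-d2) = 0.52634927
P = K * exp(-rT) * N(-d2) - S_0' * N(-d1) = 52.1600 * 0.96657150 * 0.52634927 - 51.70151801 * 0.40752972 = 5.4667

Answer: Price = 5.4667
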